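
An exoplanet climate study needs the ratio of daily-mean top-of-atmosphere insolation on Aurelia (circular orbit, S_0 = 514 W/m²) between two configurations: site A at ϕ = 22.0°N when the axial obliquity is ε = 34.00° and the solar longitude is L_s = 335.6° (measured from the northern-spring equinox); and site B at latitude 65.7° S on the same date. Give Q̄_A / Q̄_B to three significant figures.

— Configuration A (ϕ=+22.0°):
Solar declination: sin δ = sin ε · sin L_s = sin 34.00° × sin 335.6° = -0.23101, so δ = -13.356°.
cos h₀ = −tan(+22.0°) tan(-13.356°) = 0.0959, h₀ = 1.4747 rad.
Bracket: h₀ sin ϕ sin δ + cos ϕ cos δ sin h₀ = 1.4747×0.37461×-0.23101 + 0.92718×0.97295×0.99539 = -0.127619 + 0.897941 = 0.770322.
Q̄ = (S_0/π) × [bracket] = (514/π) × 0.770322 = 126.03 W/m².
— Configuration B (ϕ=-65.7°):
cos h₀ = −tan(-65.7°) tan(-13.356°) = -0.5258, h₀ = 2.1245 rad.
Bracket: h₀ sin ϕ sin δ + cos ϕ cos δ sin h₀ = 2.1245×-0.91140×-0.23101 + 0.41151×0.97295×0.85058 = 0.447298 + 0.340554 = 0.787852.
Q̄ = (S_0/π) × [bracket] = (514/π) × 0.787852 = 128.90 W/m².
Ratio Q̄_A / Q̄_B = 126.03 / 128.90 = 0.9777.

Q̄_A / Q̄_B ≈ 0.978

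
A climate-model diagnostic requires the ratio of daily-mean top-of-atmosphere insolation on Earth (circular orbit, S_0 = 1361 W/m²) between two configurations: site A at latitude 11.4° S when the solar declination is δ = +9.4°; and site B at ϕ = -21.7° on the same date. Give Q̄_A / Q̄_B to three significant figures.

— Configuration A (ϕ=-11.4°):
cos h₀ = −tan(-11.4°) tan(+9.400°) = 0.0334, h₀ = 1.5374 rad.
Bracket: h₀ sin ϕ sin δ + cos ϕ cos δ sin h₀ = 1.5374×-0.19766×0.16333 + 0.98027×0.98657×0.99944 = -0.049633 + 0.966563 = 0.916930.
Q̄ = (S_0/π) × [bracket] = (1361/π) × 0.916930 = 397.23 W/m².
— Configuration B (ϕ=-21.7°):
cos h₀ = −tan(-21.7°) tan(+9.400°) = 0.0659, h₀ = 1.5049 rad.
Bracket: h₀ sin ϕ sin δ + cos ϕ cos δ sin h₀ = 1.5049×-0.36975×0.16333 + 0.92913×0.98657×0.99783 = -0.090883 + 0.914663 = 0.823780.
Q̄ = (S_0/π) × [bracket] = (1361/π) × 0.823780 = 356.88 W/m².
Ratio Q̄_A / Q̄_B = 397.23 / 356.88 = 1.113.

Q̄_A / Q̄_B ≈ 1.11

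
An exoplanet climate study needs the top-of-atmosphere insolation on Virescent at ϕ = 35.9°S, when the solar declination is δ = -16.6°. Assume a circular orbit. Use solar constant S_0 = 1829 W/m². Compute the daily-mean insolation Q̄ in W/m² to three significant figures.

cos h₀ = −tan(-35.9°) tan(-16.600°) = -0.2158, h₀ = 1.7883 rad.
Bracket: h₀ sin ϕ sin δ + cos ϕ cos δ sin h₀ = 1.7883×-0.58637×-0.28569 + 0.81004×0.95832×0.97644 = 0.299576 + 0.757988 = 1.057564.
Q̄ = (S_0/π) × [bracket] = (1829/π) × 1.057564 = 615.7 W/m².

Q̄ ≈ 616 W/m²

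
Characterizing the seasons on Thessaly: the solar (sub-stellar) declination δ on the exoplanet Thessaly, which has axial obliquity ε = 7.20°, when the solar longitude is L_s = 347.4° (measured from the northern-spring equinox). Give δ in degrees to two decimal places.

sin δ = sin ε · sin L_s = sin 7.20° × sin 347.4° = -0.027341.
δ = arcsin(-0.027341) = -1.57°.

δ = -1.57°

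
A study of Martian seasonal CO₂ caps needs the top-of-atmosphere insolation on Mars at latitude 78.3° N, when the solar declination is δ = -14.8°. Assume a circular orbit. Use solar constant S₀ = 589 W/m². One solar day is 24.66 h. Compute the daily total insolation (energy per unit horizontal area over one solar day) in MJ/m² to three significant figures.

0.00 MJ/m²

cos H₀ = −tan(+78.3°) tan(-14.800°) = 1.2758 ≥ 1 ⇒ polar night, H₀ = 0 and Q̄ = 0.
Daily total = Q̄ × 24.66 h × 3600 s/h = 0.00 MJ/m².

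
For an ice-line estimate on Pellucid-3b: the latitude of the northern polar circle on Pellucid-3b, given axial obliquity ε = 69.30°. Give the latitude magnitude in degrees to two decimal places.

The polar circle is the lowest latitude that experiences at least one full rotation of continuous daylight at the northern-summer solstice; it lies at |φ| = 90° − ε = 90° − 69.30° = 20.70°.

20.70°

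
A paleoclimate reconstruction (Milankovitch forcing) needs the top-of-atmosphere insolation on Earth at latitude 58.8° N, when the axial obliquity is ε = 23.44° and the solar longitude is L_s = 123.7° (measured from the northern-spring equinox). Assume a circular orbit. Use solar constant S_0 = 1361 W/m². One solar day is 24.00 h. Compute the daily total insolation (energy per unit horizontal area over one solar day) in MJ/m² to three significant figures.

Solar declination: sin δ = sin ε · sin L_s = sin 23.44° × sin 123.7° = 0.33094, so δ = +19.326°.
cos h₀ = −tan(+58.8°) tan(+19.326°) = -0.5791, h₀ = 2.1884 rad.
Bracket: h₀ sin ϕ sin δ + cos ϕ cos δ sin h₀ = 2.1884×0.85536×0.33094 + 0.51803×0.94365×0.81527 = 0.619477 + 0.398536 = 1.018013.
Q̄ = (S_0/π) × [bracket] = (1361/π) × 1.018013 = 441.02 W/m².
Daily total = Q̄ × 24.00 h × 3600 s/h = 441.02 × 24.00 × 3600 / 10⁶ = 38.10 MJ/m².

38.1 MJ/m²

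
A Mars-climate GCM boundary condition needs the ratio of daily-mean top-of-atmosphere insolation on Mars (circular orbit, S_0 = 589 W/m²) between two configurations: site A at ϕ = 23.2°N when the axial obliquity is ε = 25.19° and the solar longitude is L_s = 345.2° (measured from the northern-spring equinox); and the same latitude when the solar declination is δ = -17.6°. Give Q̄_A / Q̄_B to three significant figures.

Q̄_A / Q̄_B ≈ 1.22

— Configuration A (ϕ=+23.2°):
Solar declination: sin δ = sin ε · sin L_s = sin 25.19° × sin 345.2° = -0.10872, so δ = -6.242°.
cos h₀ = −tan(+23.2°) tan(-6.242°) = 0.0469, h₀ = 1.5239 rad.
Bracket: h₀ sin ϕ sin δ + cos ϕ cos δ sin h₀ = 1.5239×0.39394×-0.10872 + 0.91914×0.99407×0.99890 = -0.065267 + 0.912684 = 0.847417.
Q̄ = (S_0/π) × [bracket] = (589/π) × 0.847417 = 158.88 W/m².
— Configuration B (ϕ=+23.2°):
cos h₀ = −tan(+23.2°) tan(-17.600°) = 0.1360, h₀ = 1.4344 rad.
Bracket: h₀ sin ϕ sin δ + cos ϕ cos δ sin h₀ = 1.4344×0.39394×-0.30237 + 0.91914×0.95319×0.99071 = -0.170859 + 0.867976 = 0.697117.
Q̄ = (S_0/π) × [bracket] = (589/π) × 0.697117 = 130.70 W/m².
Ratio Q̄_A / Q̄_B = 158.88 / 130.70 = 1.216.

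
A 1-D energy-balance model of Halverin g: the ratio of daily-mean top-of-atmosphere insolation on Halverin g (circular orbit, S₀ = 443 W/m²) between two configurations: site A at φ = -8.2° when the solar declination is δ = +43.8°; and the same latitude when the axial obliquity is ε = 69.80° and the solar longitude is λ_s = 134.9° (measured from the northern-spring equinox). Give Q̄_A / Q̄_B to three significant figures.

— Configuration A (φ=-8.2°):
cos H₀ = −tan(-8.2°) tan(+43.800°) = 0.1382, H₀ = 1.4322 rad.
Bracket: H₀ sin φ sin δ + cos φ cos δ sin H₀ = 1.4322×-0.14263×0.69214 + 0.98978×0.72176×0.99041 = -0.141387 + 0.707533 = 0.566146.
Q̄ = (S₀/π) × [bracket] = (443/π) × 0.566146 = 79.833 W/m².
— Configuration B (φ=-8.2°):
Solar declination: sin δ = sin ε · sin λ_s = sin 69.80° × sin 134.9° = 0.66477, so δ = +41.665°.
cos H₀ = −tan(-8.2°) tan(+41.665°) = 0.1282, H₀ = 1.4422 rad.
Bracket: H₀ sin φ sin δ + cos φ cos δ sin H₀ = 1.4422×-0.14263×0.66477 + 0.98978×0.74705×0.99174 = -0.136744 + 0.733308 = 0.596564.
Q̄ = (S₀/π) × [bracket] = (443/π) × 0.596564 = 84.122 W/m².
Ratio Q̄_A / Q̄_B = 79.833 / 84.122 = 0.9490.

Q̄_A / Q̄_B ≈ 0.949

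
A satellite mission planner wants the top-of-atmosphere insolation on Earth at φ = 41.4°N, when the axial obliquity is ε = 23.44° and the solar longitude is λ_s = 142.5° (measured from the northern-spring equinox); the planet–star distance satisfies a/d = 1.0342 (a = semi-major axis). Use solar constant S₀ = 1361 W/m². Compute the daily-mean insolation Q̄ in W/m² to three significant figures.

Q̄ ≈ 462 W/m²

Solar declination: sin δ = sin ε · sin λ_s = sin 23.44° × sin 142.5° = 0.24216, so δ = +14.014°.
cos H₀ = −tan(+41.4°) tan(+14.014°) = -0.2200, H₀ = 1.7927 rad.
Bracket: H₀ sin φ sin δ + cos φ cos δ sin H₀ = 1.7927×0.66131×0.24216 + 0.75011×0.97024×0.97549 = 0.287088 + 0.709949 = 0.997037.
Inverse-square distance factor (a/d)² = 1.0342² = 1.069570.
Q̄ = (S₀/π) × 1.069570 × [bracket] = (1361/π) × 1.069570 × 0.997037 = 462.0 W/m².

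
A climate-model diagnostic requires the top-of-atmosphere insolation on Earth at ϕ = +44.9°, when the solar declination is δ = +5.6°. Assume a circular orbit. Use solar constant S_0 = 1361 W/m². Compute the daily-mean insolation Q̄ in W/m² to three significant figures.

cos h₀ = −tan(+44.9°) tan(+5.600°) = -0.0977, h₀ = 1.6687 rad.
Bracket: h₀ sin ϕ sin δ + cos ϕ cos δ sin h₀ = 1.6687×0.70587×0.09758 + 0.70834×0.99523×0.99522 = 0.114938 + 0.701592 = 0.816530.
Q̄ = (S_0/π) × [bracket] = (1361/π) × 0.816530 = 353.7 W/m².

Q̄ ≈ 354 W/m²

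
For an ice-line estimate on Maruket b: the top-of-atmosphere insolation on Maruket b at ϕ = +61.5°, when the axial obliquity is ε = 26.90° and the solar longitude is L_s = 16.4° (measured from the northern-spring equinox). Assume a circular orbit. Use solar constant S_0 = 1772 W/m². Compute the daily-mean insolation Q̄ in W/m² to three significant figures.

Solar declination: sin δ = sin ε · sin L_s = sin 26.90° × sin 16.4° = 0.12774, so δ = +7.339°.
cos h₀ = −tan(+61.5°) tan(+7.339°) = -0.2372, h₀ = 1.8103 rad.
Bracket: h₀ sin ϕ sin δ + cos ϕ cos δ sin h₀ = 1.8103×0.87882×0.12774 + 0.47716×0.99181×0.97146 = 0.203225 + 0.459745 = 0.662970.
Q̄ = (S_0/π) × [bracket] = (1772/π) × 0.662970 = 373.9 W/m².

Q̄ ≈ 374 W/m²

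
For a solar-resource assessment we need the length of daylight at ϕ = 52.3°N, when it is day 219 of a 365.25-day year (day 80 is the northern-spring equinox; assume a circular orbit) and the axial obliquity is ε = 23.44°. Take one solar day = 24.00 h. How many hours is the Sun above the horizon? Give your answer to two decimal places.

Solar longitude: L_s = 360° × (219 − 80)/365.25 = 137.002°.
sin δ = sin 23.44° × sin 137.002° = 0.27128, so δ = +15.740°.
cos h₀ = −tan ϕ · tan δ = −tan(+52.3°) × tan(+15.740°) = -0.3647, so h₀ = 1.9441 rad = 111.39°.
Daylight = 2h₀/(2π) × 24.00 h = (1.9441/π) × 24.00 = 14.85 h.

14.85 h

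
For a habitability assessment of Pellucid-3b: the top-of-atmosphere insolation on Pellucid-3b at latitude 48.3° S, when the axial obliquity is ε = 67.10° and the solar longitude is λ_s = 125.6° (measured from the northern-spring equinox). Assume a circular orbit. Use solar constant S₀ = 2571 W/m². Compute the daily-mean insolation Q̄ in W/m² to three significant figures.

Solar declination: sin δ = sin ε · sin λ_s = sin 67.10° × sin 125.6° = 0.74902, so δ = +48.505°.
cos H₀ = −tan(-48.3°) tan(+48.505°) = 1.2688 ≥ 1 ⇒ polar night, H₀ = 0 and Q̄ = 0.

Q̄ ≈ 0.00 W/m²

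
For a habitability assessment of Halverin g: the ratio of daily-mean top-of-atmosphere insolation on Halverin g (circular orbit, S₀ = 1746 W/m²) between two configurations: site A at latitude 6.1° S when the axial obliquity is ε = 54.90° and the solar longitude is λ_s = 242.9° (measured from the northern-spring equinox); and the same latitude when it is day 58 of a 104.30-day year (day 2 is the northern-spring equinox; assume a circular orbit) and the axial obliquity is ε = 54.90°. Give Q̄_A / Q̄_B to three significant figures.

— Configuration A (φ=-6.1°):
Solar declination: sin δ = sin ε · sin λ_s = sin 54.90° × sin 242.9° = -0.72833, so δ = -46.746°.
cos H₀ = −tan(-6.1°) tan(-46.746°) = -0.1136, H₀ = 1.6846 rad.
Bracket: H₀ sin φ sin δ + cos φ cos δ sin H₀ = 1.6846×-0.10626×-0.72833 + 0.99434×0.68523×0.99353 = 0.130375 + 0.676943 = 0.807318.
Q̄ = (S₀/π) × [bracket] = (1746/π) × 0.807318 = 448.68 W/m².
— Configuration B (φ=-6.1°):
Solar longitude: λ_s = 360° × (58 − 2)/104.30 = 193.289°.
sin δ = sin 54.90° × sin 193.289° = -0.18806, so δ = -10.839°.
cos H₀ = −tan(-6.1°) tan(-10.839°) = -0.0205, H₀ = 1.5913 rad.
Bracket: H₀ sin φ sin δ + cos φ cos δ sin H₀ = 1.5913×-0.10626×-0.18806 + 0.99434×0.98216×0.99979 = 0.031799 + 0.976396 = 1.008195.
Q̄ = (S₀/π) × [bracket] = (1746/π) × 1.008195 = 560.32 W/m².
Ratio Q̄_A / Q̄_B = 448.68 / 560.32 = 0.8008.

Q̄_A / Q̄_B ≈ 0.801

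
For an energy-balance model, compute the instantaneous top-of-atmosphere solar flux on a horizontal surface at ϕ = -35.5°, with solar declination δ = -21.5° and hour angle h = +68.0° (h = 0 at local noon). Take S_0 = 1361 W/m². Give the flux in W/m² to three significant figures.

676 W/m²

cos θ_z = sin ϕ sin δ + cos ϕ cos δ cos h = 0.212828 + 0.283752 = 0.496580.
Flux = S_0 · cos θ_z = 1361 × 0.496580 = 675.8 W/m².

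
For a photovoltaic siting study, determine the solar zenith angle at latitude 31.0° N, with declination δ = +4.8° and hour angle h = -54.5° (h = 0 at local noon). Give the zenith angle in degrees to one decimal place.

cos θ_z = sin φ sin δ + cos φ cos δ cos h = 0.043097 + 0.496014 = 0.539111.
θ_z = arccos(0.539111) = 57.4°.

θ_z = 57.4°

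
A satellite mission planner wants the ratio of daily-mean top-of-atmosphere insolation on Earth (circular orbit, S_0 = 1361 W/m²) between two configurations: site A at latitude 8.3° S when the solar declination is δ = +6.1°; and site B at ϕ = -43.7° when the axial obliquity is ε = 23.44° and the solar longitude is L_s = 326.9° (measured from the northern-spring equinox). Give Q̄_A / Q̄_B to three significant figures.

Q̄_A / Q̄_B ≈ 1.00

— Configuration A (ϕ=-8.3°):
cos h₀ = −tan(-8.3°) tan(+6.100°) = 0.0156, h₀ = 1.5552 rad.
Bracket: h₀ sin ϕ sin δ + cos ϕ cos δ sin h₀ = 1.5552×-0.14436×0.10626 + 0.98953×0.99434×0.99988 = -0.023856 + 0.983811 = 0.959955.
Q̄ = (S_0/π) × [bracket] = (1361/π) × 0.959955 = 415.87 W/m².
— Configuration B (ϕ=-43.7°):
Solar declination: sin δ = sin ε · sin L_s = sin 23.44° × sin 326.9° = -0.21723, so δ = -12.547°.
cos h₀ = −tan(-43.7°) tan(-12.547°) = -0.2127, h₀ = 1.7851 rad.
Bracket: h₀ sin ϕ sin δ + cos ϕ cos δ sin h₀ = 1.7851×-0.69088×-0.21723 + 0.72297×0.97612×0.97712 = 0.267908 + 0.689559 = 0.957467.
Q̄ = (S_0/π) × [bracket] = (1361/π) × 0.957467 = 414.79 W/m².
Ratio Q̄_A / Q̄_B = 415.87 / 414.79 = 1.003.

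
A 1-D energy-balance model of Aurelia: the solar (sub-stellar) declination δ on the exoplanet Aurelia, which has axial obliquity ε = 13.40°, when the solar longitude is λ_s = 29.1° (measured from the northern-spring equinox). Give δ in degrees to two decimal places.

sin δ = sin ε · sin λ_s = sin 13.40° × sin 29.1° = 0.112707.
δ = arcsin(0.112707) = +6.47°.

δ = +6.47°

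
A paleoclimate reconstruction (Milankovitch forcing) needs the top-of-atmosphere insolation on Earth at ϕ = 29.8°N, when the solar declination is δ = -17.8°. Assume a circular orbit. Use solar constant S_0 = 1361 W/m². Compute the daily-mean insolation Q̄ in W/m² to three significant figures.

cos h₀ = −tan(+29.8°) tan(-17.800°) = 0.1839, h₀ = 1.3859 rad.
Bracket: h₀ sin ϕ sin δ + cos ϕ cos δ sin h₀ = 1.3859×0.49697×-0.30570 + 0.86777×0.95213×0.98295 = -0.210551 + 0.812143 = 0.601592.
Q̄ = (S_0/π) × [bracket] = (1361/π) × 0.601592 = 260.6 W/m².

Q̄ ≈ 261 W/m²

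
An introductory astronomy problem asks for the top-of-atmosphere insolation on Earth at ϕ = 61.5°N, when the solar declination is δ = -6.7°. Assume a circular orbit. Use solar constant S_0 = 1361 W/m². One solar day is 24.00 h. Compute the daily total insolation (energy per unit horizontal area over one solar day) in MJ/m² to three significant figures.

cos h₀ = −tan(+61.5°) tan(-6.700°) = 0.2164, h₀ = 1.3527 rad.
Bracket: h₀ sin ϕ sin δ + cos ϕ cos δ sin h₀ = 1.3527×0.87882×-0.11667 + 0.47716×0.99317×0.97631 = -0.138695 + 0.462674 = 0.323979.
Q̄ = (S_0/π) × [bracket] = (1361/π) × 0.323979 = 140.35 W/m².
Daily total = Q̄ × 24.00 h × 3600 s/h = 140.35 × 24.00 × 3600 / 10⁶ = 12.13 MJ/m².

12.1 MJ/m²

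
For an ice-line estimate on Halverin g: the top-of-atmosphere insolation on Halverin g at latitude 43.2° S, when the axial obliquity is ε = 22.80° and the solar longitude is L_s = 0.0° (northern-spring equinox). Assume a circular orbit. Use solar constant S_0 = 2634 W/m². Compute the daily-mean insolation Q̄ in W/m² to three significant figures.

Q̄ ≈ 611 W/m²

Solar declination: sin δ = sin ε · sin L_s = sin 22.80° × sin 0.0° = 0.00000, so δ = +0.000°.
cos h₀ = −tan(-43.2°) tan(+0.000°) = 0.0000, h₀ = 1.5708 rad.
Bracket: h₀ sin ϕ sin δ + cos ϕ cos δ sin h₀ = 1.5708×-0.68455×0.00000 + 0.72897×1.00000×1.00000 = -0.000000 + 0.728970 = 0.728970.
Q̄ = (S_0/π) × [bracket] = (2634/π) × 0.728970 = 611.2 W/m².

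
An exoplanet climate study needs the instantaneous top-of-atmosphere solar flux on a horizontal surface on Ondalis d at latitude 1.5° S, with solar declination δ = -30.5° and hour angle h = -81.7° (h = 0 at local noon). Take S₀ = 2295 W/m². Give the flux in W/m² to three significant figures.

cos θ_z = sin φ sin δ + cos φ cos δ cos h = 0.013286 + 0.124339 = 0.137625.
Flux = S₀ · cos θ_z = 2295 × 0.137625 = 315.8 W/m².

316 W/m²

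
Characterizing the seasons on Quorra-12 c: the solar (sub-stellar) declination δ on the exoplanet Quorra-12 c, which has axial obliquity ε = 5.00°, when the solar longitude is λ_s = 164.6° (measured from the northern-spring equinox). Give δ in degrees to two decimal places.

δ = +1.33°

sin δ = sin ε · sin λ_s = sin 5.00° × sin 164.6° = 0.023145.
δ = arcsin(0.023145) = +1.33°.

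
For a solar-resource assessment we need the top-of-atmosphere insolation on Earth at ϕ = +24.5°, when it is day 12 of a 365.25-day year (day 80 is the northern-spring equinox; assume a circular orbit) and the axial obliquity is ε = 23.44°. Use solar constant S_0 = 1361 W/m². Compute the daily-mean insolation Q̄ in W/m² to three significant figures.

Solar longitude: L_s = 360° × (12 − 80)/365.25 = -67.023°, i.e. -67.023° + 360° = 292.977°.
sin δ = sin 23.44° × sin 292.977° = -0.36623, so δ = -21.483°.
cos h₀ = −tan(+24.5°) tan(-21.483°) = 0.1794, h₀ = 1.3905 rad.
Bracket: h₀ sin ϕ sin δ + cos ϕ cos δ sin h₀ = 1.3905×0.41469×-0.36623 + 0.90996×0.93053×0.98378 = -0.211178 + 0.833011 = 0.621833.
Q̄ = (S_0/π) × [bracket] = (1361/π) × 0.621833 = 269.4 W/m².

Q̄ ≈ 269 W/m²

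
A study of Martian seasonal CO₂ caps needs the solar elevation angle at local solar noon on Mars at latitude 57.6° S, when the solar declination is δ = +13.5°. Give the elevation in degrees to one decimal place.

18.9°

At local noon the hour angle is zero, so the zenith angle equals |φ − δ| = |-57.6° − (+13.500°)| = 71.100°.
Elevation = 90° − 71.100° = 18.9°.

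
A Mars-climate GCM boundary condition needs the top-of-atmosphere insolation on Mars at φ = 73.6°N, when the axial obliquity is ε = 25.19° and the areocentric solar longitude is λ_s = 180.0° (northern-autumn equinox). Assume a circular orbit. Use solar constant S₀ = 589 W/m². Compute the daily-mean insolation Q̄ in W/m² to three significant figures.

sin δ = sin 25.19° × sin 180.0° = 0.00000, so δ = +0.000°.
cos H₀ = −tan(+73.6°) tan(+0.000°) = -0.0000, H₀ = 1.5708 rad.
Bracket: H₀ sin φ sin δ + cos φ cos δ sin H₀ = 1.5708×0.95931×0.00000 + 0.28234×1.00000×1.00000 = 0.000000 + 0.282340 = 0.282340.
Q̄ = (S₀/π) × [bracket] = (589/π) × 0.282340 = 52.93 W/m².

Q̄ ≈ 52.9 W/m²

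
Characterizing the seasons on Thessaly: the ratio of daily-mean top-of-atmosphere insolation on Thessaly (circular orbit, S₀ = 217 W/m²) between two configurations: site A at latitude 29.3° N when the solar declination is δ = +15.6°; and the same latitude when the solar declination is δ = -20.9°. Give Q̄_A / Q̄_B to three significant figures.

Q̄_A / Q̄_B ≈ 1.89

— Configuration A (φ=+29.3°):
cos H₀ = −tan(+29.3°) tan(+15.600°) = -0.1567, H₀ = 1.7281 rad.
Bracket: H₀ sin φ sin δ + cos φ cos δ sin H₀ = 1.7281×0.48938×0.26892 + 0.87207×0.96316×0.98765 = 0.227425 + 0.829570 = 1.056995.
Q̄ = (S₀/π) × [bracket] = (217/π) × 1.056995 = 73.010 W/m².
— Configuration B (φ=+29.3°):
cos H₀ = −tan(+29.3°) tan(-20.900°) = 0.2143, H₀ = 1.3548 rad.
Bracket: H₀ sin φ sin δ + cos φ cos δ sin H₀ = 1.3548×0.48938×-0.35674 + 0.87207×0.93420×0.97677 = -0.236523 + 0.795763 = 0.559240.
Q̄ = (S₀/π) × [bracket] = (217/π) × 0.559240 = 38.629 W/m².
Ratio Q̄_A / Q̄_B = 73.010 / 38.629 = 1.890.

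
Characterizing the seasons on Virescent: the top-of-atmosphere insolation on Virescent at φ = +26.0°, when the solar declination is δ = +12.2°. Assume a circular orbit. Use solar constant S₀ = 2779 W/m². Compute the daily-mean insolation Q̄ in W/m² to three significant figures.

Q̄ ≈ 910 W/m²

cos H₀ = −tan(+26.0°) tan(+12.200°) = -0.1055, H₀ = 1.6764 rad.
Bracket: H₀ sin φ sin δ + cos φ cos δ sin H₀ = 1.6764×0.43837×0.21132 + 0.89879×0.97742×0.99442 = 0.155296 + 0.873593 = 1.028889.
Q̄ = (S₀/π) × [bracket] = (2779/π) × 1.028889 = 910.1 W/m².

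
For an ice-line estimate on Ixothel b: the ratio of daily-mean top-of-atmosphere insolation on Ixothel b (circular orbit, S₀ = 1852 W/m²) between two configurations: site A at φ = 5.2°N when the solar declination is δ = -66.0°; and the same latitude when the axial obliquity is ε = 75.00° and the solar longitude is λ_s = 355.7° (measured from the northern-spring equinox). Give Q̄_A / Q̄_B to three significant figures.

Q̄_A / Q̄_B ≈ 0.288

— Configuration A (φ=+5.2°):
cos H₀ = −tan(+5.2°) tan(-66.000°) = 0.2044, H₀ = 1.3649 rad.
Bracket: H₀ sin φ sin δ + cos φ cos δ sin H₀ = 1.3649×0.09063×-0.91355 + 0.99588×0.40674×0.97889 = -0.113007 + 0.396513 = 0.283506.
Q̄ = (S₀/π) × [bracket] = (1852/π) × 0.283506 = 167.13 W/m².
— Configuration B (φ=+5.2°):
Solar declination: sin δ = sin ε · sin λ_s = sin 75.00° × sin 355.7° = -0.07242, so δ = -4.153°.
cos H₀ = −tan(+5.2°) tan(-4.153°) = 0.0066, H₀ = 1.5642 rad.
Bracket: H₀ sin φ sin δ + cos φ cos δ sin H₀ = 1.5642×0.09063×-0.07242 + 0.99588×0.99737×0.99998 = -0.010267 + 0.993241 = 0.982974.
Q̄ = (S₀/π) × [bracket] = (1852/π) × 0.982974 = 579.47 W/m².
Ratio Q̄_A / Q̄_B = 167.13 / 579.47 = 0.2884.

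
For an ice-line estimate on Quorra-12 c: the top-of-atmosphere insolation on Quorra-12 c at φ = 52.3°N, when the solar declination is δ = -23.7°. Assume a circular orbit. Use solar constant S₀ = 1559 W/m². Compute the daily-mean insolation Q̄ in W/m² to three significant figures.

cos H₀ = −tan(+52.3°) tan(-23.700°) = 0.5680, H₀ = 0.9668 rad.
Bracket: H₀ sin φ sin δ + cos φ cos δ sin H₀ = 0.9668×0.79122×-0.40195 + 0.61153×0.91566×0.82306 = -0.307472 + 0.460875 = 0.153403.
Q̄ = (S₀/π) × [bracket] = (1559/π) × 0.153403 = 76.13 W/m².

Q̄ ≈ 76.1 W/m²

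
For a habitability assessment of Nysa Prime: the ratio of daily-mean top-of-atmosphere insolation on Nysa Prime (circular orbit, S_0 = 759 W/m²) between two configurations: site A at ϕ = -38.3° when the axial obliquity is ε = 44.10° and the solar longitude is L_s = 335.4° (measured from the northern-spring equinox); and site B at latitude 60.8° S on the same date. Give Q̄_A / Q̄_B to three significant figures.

— Configuration A (ϕ=-38.3°):
Solar declination: sin δ = sin ε · sin L_s = sin 44.10° × sin 335.4° = -0.28970, so δ = -16.840°.
cos h₀ = −tan(-38.3°) tan(-16.840°) = -0.2390, h₀ = 1.8122 rad.
Bracket: h₀ sin ϕ sin δ + cos ϕ cos δ sin h₀ = 1.8122×-0.61978×-0.28970 + 0.78478×0.95712×0.97101 = 0.325381 + 0.729353 = 1.054734.
Q̄ = (S_0/π) × [bracket] = (759/π) × 1.054734 = 254.82 W/m².
— Configuration B (ϕ=-60.8°):
cos h₀ = −tan(-60.8°) tan(-16.840°) = -0.5416, h₀ = 2.1431 rad.
Bracket: h₀ sin ϕ sin δ + cos ϕ cos δ sin h₀ = 2.1431×-0.87292×-0.28970 + 0.48786×0.95712×0.84065 = 0.541958 + 0.392534 = 0.934492.
Q̄ = (S_0/π) × [bracket] = (759/π) × 0.934492 = 225.77 W/m².
Ratio Q̄_A / Q̄_B = 254.82 / 225.77 = 1.129.

Q̄_A / Q̄_B ≈ 1.13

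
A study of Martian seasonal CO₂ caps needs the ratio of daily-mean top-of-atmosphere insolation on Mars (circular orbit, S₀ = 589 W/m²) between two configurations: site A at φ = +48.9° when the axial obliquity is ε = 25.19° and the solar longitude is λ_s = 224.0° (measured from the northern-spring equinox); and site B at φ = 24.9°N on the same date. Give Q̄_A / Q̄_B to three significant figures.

Q̄_A / Q̄_B ≈ 0.468

— Configuration A (φ=+48.9°):
Solar declination: sin δ = sin ε · sin λ_s = sin 25.19° × sin 224.0° = -0.29566, so δ = -17.197°.
cos H₀ = −tan(+48.9°) tan(-17.197°) = 0.3548, H₀ = 1.2081 rad.
Bracket: H₀ sin φ sin δ + cos φ cos δ sin H₀ = 1.2081×0.75356×-0.29566 + 0.65738×0.95529×0.93495 = -0.269162 + 0.587138 = 0.317976.
Q̄ = (S₀/π) × [bracket] = (589/π) × 0.317976 = 59.616 W/m².
— Configuration B (φ=+24.9°):
cos H₀ = −tan(+24.9°) tan(-17.197°) = 0.1437, H₀ = 1.4266 rad.
Bracket: H₀ sin φ sin δ + cos φ cos δ sin H₀ = 1.4266×0.42104×-0.29566 + 0.90704×0.95529×0.98963 = -0.177590 + 0.857501 = 0.679911.
Q̄ = (S₀/π) × [bracket] = (589/π) × 0.679911 = 127.47 W/m².
Ratio Q̄_A / Q̄_B = 59.616 / 127.47 = 0.4677.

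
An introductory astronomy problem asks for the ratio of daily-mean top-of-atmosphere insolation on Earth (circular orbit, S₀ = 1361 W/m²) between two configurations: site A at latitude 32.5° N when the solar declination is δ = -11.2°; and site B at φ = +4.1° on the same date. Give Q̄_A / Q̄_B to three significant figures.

Q̄_A / Q̄_B ≈ 0.700

— Configuration A (φ=+32.5°):
cos H₀ = −tan(+32.5°) tan(-11.200°) = 0.1261, H₀ = 1.4443 rad.
Bracket: H₀ sin φ sin δ + cos φ cos δ sin H₀ = 1.4443×0.53730×-0.19423 + 0.84339×0.98096×0.99201 = -0.150727 + 0.820721 = 0.669994.
Q̄ = (S₀/π) × [bracket] = (1361/π) × 0.669994 = 290.25 W/m².
— Configuration B (φ=+4.1°):
cos H₀ = −tan(+4.1°) tan(-11.200°) = 0.0142, H₀ = 1.5566 rad.
Bracket: H₀ sin φ sin δ + cos φ cos δ sin H₀ = 1.5566×0.07150×-0.19423 + 0.99744×0.98096×0.99990 = -0.021617 + 0.978351 = 0.956734.
Q̄ = (S₀/π) × [bracket] = (1361/π) × 0.956734 = 414.48 W/m².
Ratio Q̄_A / Q̄_B = 290.25 / 414.48 = 0.7003.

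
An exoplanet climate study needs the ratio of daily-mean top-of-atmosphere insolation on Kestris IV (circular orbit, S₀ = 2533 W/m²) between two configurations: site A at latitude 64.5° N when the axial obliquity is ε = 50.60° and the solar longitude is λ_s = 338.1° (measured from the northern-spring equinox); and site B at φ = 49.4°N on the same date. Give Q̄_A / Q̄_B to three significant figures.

Q̄_A / Q̄_B ≈ 0.279

— Configuration A (φ=+64.5°):
Solar declination: sin δ = sin ε · sin λ_s = sin 50.60° × sin 338.1° = -0.28822, so δ = -16.751°.
cos H₀ = −tan(+64.5°) tan(-16.751°) = 0.6310, H₀ = 0.8879 rad.
Bracket: H₀ sin φ sin δ + cos φ cos δ sin H₀ = 0.8879×0.90259×-0.28822 + 0.43051×0.95756×0.77575 = -0.230982 + 0.319795 = 0.088813.
Q̄ = (S₀/π) × [bracket] = (2533/π) × 0.088813 = 71.608 W/m².
— Configuration B (φ=+49.4°):
cos H₀ = −tan(+49.4°) tan(-16.751°) = 0.3512, H₀ = 1.2120 rad.
Bracket: H₀ sin φ sin δ + cos φ cos δ sin H₀ = 1.2120×0.75927×-0.28822 + 0.65077×0.95756×0.93631 = -0.265230 + 0.583463 = 0.318233.
Q̄ = (S₀/π) × [bracket] = (2533/π) × 0.318233 = 256.58 W/m².
Ratio Q̄_A / Q̄_B = 71.608 / 256.58 = 0.2791.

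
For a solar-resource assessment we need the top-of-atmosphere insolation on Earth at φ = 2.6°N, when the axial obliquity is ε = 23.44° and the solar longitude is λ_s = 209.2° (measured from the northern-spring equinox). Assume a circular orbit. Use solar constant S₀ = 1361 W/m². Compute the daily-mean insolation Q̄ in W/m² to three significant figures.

Solar declination: sin δ = sin ε · sin λ_s = sin 23.44° × sin 209.2° = -0.19406, so δ = -11.190°.
cos H₀ = −tan(+2.6°) tan(-11.190°) = 0.0090, H₀ = 1.5618 rad.
Bracket: H₀ sin φ sin δ + cos φ cos δ sin H₀ = 1.5618×0.04536×-0.19406 + 0.99897×0.98099×0.99996 = -0.013748 + 0.979940 = 0.966192.
Q̄ = (S₀/π) × [bracket] = (1361/π) × 0.966192 = 418.6 W/m².

Q̄ ≈ 419 W/m²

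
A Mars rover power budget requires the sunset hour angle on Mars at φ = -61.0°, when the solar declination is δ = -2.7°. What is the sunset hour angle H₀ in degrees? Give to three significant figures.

H₀ = 94.9°

cos H₀ = −tan φ · tan δ = −tan(-61.0°) × tan(-2.700°) = -0.0851, so H₀ = 1.6560 rad = 94.88°.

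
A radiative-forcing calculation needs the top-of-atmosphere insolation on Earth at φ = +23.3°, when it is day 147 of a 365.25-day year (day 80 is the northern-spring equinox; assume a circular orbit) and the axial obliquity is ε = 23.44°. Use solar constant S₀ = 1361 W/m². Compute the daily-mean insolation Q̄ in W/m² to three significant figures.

Solar longitude: λ_s = 360° × (147 − 80)/365.25 = 66.037°.
sin δ = sin 23.44° × sin 66.037° = 0.36350, so δ = +21.315°.
cos H₀ = −tan(+23.3°) tan(+21.315°) = -0.1680, H₀ = 1.7396 rad.
Bracket: H₀ sin φ sin δ + cos φ cos δ sin H₀ = 1.7396×0.39555×0.36350 + 0.91845×0.93159×0.98578 = 0.250124 + 0.843452 = 1.093576.
Q̄ = (S₀/π) × [bracket] = (1361/π) × 1.093576 = 473.8 W/m².

Q̄ ≈ 474 W/m²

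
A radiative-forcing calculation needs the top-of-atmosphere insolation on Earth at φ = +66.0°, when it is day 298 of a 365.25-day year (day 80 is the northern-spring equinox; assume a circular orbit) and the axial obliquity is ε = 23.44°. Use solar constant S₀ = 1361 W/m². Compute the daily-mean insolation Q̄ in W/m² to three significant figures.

Solar longitude: λ_s = 360° × (298 − 80)/365.25 = 214.867°.
sin δ = sin 23.44° × sin 214.867° = -0.22740, so δ = -13.144°.
cos H₀ = −tan(+66.0°) tan(-13.144°) = 0.5245, H₀ = 1.0187 rad.
Bracket: H₀ sin φ sin δ + cos φ cos δ sin H₀ = 1.0187×0.91355×-0.22740 + 0.40674×0.97380×0.85141 = -0.211626 + 0.337229 = 0.125603.
Q̄ = (S₀/π) × [bracket] = (1361/π) × 0.125603 = 54.41 W/m².

Q̄ ≈ 54.4 W/m²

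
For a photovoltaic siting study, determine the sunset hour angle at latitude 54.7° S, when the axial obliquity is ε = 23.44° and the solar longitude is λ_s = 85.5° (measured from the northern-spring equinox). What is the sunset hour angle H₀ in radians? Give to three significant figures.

H₀ = 0.915 rad

Solar declination: sin δ = sin ε · sin λ_s = sin 23.44° × sin 85.5° = 0.39656, so δ = +23.363°.
cos H₀ = −tan φ · tan δ = −tan(-54.7°) × tan(+23.363°) = 0.6101, so H₀ = 0.9146 rad = 52.40°.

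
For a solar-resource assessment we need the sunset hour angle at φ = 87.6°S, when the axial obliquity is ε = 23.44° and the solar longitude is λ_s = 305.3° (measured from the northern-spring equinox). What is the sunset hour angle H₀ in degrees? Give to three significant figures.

H₀ = 180°

Solar declination: sin δ = sin ε · sin λ_s = sin 23.44° × sin 305.3° = -0.32465, so δ = -18.944°.
Sunrise equation: cos H₀ = −tan φ · tan δ = -8.1895 ≤ −1, so the Sun never sets (polar day) and H₀ = π.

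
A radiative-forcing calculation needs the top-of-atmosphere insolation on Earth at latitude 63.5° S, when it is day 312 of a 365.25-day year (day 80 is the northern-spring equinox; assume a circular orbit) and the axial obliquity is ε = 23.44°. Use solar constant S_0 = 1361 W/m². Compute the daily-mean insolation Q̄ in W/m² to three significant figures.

Solar longitude: L_s = 360° × (312 − 80)/365.25 = 228.665°.
sin δ = sin 23.44° × sin 228.665° = -0.29869, so δ = -17.379°.
cos h₀ = −tan(-63.5°) tan(-17.379°) = -0.6277, h₀ = 2.2494 rad.
Bracket: h₀ sin ϕ sin δ + cos ϕ cos δ sin h₀ = 2.2494×-0.89493×-0.29869 + 0.44620×0.95435×0.77844 = 0.601280 + 0.331484 = 0.932764.
Q̄ = (S_0/π) × [bracket] = (1361/π) × 0.932764 = 404.1 W/m².

Q̄ ≈ 404 W/m²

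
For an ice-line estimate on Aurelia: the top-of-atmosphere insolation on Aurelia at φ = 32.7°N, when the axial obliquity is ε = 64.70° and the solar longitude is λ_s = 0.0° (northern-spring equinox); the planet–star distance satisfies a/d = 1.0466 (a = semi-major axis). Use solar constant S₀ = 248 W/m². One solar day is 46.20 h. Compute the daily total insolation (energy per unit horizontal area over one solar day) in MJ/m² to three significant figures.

Solar declination: sin δ = sin ε · sin λ_s = sin 64.70° × sin 0.0° = 0.00000, so δ = +0.000°.
cos H₀ = −tan(+32.7°) tan(+0.000°) = -0.0000, H₀ = 1.5708 rad.
Bracket: H₀ sin φ sin δ + cos φ cos δ sin H₀ = 1.5708×0.54024×0.00000 + 0.84151×1.00000×1.00000 = 0.000000 + 0.841510 = 0.841510.
Inverse-square distance factor (a/d)² = 1.0466² = 1.095372.
Q̄ = (S₀/π) × 1.095372 × [bracket] = (248/π) × 1.095372 × 0.841510 = 72.765 W/m².
Daily total = Q̄ × 46.20 h × 3600 s/h = 72.765 × 46.20 × 3600 / 10⁶ = 12.10 MJ/m².

12.1 MJ/m²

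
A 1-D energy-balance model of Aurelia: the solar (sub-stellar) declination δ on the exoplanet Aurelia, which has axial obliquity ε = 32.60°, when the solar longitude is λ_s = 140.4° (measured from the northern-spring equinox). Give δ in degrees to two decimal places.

sin δ = sin ε · sin λ_s = sin 32.60° × sin 140.4° = 0.343425.
δ = arcsin(0.343425) = +20.09°.

δ = +20.09°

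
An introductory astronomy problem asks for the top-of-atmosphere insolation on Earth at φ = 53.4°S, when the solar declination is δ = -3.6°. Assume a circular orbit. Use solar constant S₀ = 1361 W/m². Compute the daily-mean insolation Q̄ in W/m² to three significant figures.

cos H₀ = −tan(-53.4°) tan(-3.600°) = -0.0847, H₀ = 1.6556 rad.
Bracket: H₀ sin φ sin δ + cos φ cos δ sin H₀ = 1.6556×-0.80282×-0.06279 + 0.59622×0.99803×0.99641 = 0.083457 + 0.592909 = 0.676366.
Q̄ = (S₀/π) × [bracket] = (1361/π) × 0.676366 = 293.0 W/m².

Q̄ ≈ 293 W/m²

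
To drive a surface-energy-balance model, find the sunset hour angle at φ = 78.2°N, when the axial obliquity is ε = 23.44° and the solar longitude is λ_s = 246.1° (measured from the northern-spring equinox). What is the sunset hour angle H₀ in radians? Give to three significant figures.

H₀ = 0.00 rad

Solar declination: sin δ = sin ε · sin λ_s = sin 23.44° × sin 246.1° = -0.36368, so δ = -21.326°.
cos H₀ = −tan φ · tan δ = 1.8688 ≥ 1, so the Sun never rises (polar night) and H₀ = 0.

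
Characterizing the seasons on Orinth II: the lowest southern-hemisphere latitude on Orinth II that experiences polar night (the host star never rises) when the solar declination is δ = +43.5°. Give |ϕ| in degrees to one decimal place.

Polar night requires cos h₀ = −tan ϕ tan δ ≥ 1, i.e. tan ϕ tan δ ≤ −1.
The boundary is |tan ϕ| · |tan δ| = 1, so |ϕ| = 90° − |δ| = 90° − 43.5° = 46.5° in the southern hemisphere.

|ϕ| = 46.5°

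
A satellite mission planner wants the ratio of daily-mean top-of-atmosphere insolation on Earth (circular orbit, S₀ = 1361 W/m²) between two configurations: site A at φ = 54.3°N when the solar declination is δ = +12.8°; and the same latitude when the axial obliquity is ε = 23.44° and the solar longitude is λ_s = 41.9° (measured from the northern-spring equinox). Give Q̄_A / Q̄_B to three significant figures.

Q̄_A / Q̄_B ≈ 0.933

— Configuration A (φ=+54.3°):
cos H₀ = −tan(+54.3°) tan(+12.800°) = -0.3162, H₀ = 1.8925 rad.
Bracket: H₀ sin φ sin δ + cos φ cos δ sin H₀ = 1.8925×0.81208×0.22155 + 0.58354×0.97515×0.94870 = 0.340492 + 0.539847 = 0.880339.
Q̄ = (S₀/π) × [bracket] = (1361/π) × 0.880339 = 381.38 W/m².
— Configuration B (φ=+54.3°):
Solar declination: sin δ = sin ε · sin λ_s = sin 23.44° × sin 41.9° = 0.26566, so δ = +15.406°.
cos H₀ = −tan(+54.3°) tan(+15.406°) = -0.3835, H₀ = 1.9644 rad.
Bracket: H₀ sin φ sin δ + cos φ cos δ sin H₀ = 1.9644×0.81208×0.26566 + 0.58354×0.96407×0.92355 = 0.423794 + 0.519565 = 0.943359.
Q̄ = (S₀/π) × [bracket] = (1361/π) × 0.943359 = 408.68 W/m².
Ratio Q̄_A / Q̄_B = 381.38 / 408.68 = 0.9332.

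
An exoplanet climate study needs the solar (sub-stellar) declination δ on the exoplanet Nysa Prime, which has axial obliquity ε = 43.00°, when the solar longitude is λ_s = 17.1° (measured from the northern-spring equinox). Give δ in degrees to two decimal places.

δ = +11.57°

sin δ = sin ε · sin λ_s = sin 43.00° × sin 17.1° = 0.200535.
δ = arcsin(0.200535) = +11.57°.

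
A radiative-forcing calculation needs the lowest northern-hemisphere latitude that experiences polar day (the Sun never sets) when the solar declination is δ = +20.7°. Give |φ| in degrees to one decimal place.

Polar day requires cos H₀ = −tan φ tan δ ≤ −1, i.e. tan φ tan δ ≥ 1.
The boundary is |tan φ| · |tan δ| = 1, so |φ| = 90° − |δ| = 90° − 20.7° = 69.3° in the northern hemisphere.

|φ| = 69.3°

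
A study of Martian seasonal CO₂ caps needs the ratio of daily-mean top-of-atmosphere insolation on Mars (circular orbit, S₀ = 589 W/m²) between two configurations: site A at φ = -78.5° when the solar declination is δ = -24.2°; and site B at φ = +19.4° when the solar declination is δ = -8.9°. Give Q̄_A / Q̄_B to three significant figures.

— Configuration A (φ=-78.5°):
cos H₀ = −tan(-78.5°) tan(-24.200°) = -2.2090 ≤ −1 ⇒ polar day, H₀ = π.
Bracket: H₀ sin φ sin δ + cos φ cos δ sin H₀ = 3.1416×-0.97992×-0.40992 + 0.19937×0.91212×0.00000 = 1.261946 + 0.000000 = 1.261946.
Q̄ = (S₀/π) × [bracket] = (589/π) × 1.261946 = 236.60 W/m².
— Configuration B (φ=+19.4°):
cos H₀ = −tan(+19.4°) tan(-8.900°) = 0.0551, H₀ = 1.5156 rad.
Bracket: H₀ sin φ sin δ + cos φ cos δ sin H₀ = 1.5156×0.33216×-0.15471 + 0.94322×0.98796×0.99848 = -0.077884 + 0.930447 = 0.852563.
Q̄ = (S₀/π) × [bracket] = (589/π) × 0.852563 = 159.84 W/m².
Ratio Q̄_A / Q̄_B = 236.60 / 159.84 = 1.480.

Q̄_A / Q̄_B ≈ 1.48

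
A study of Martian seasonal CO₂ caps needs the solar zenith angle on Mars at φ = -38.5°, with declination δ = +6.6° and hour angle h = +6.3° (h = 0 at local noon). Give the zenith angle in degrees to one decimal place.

cos θ_z = sin φ sin δ + cos φ cos δ cos h = -0.071550 + 0.772727 = 0.701177.
θ_z = arccos(0.701177) = 45.5°.

θ_z = 45.5°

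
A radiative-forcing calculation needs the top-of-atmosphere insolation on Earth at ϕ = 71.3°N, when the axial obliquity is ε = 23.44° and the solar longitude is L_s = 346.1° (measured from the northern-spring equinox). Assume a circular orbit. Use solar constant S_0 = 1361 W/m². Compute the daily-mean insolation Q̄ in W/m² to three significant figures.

Solar declination: sin δ = sin ε · sin L_s = sin 23.44° × sin 346.1° = -0.09556, so δ = -5.484°.
cos h₀ = −tan(+71.3°) tan(-5.484°) = 0.2836, h₀ = 1.2832 rad.
Bracket: h₀ sin ϕ sin δ + cos ϕ cos δ sin h₀ = 1.2832×0.94721×-0.09556 + 0.32061×0.99542×0.95894 = -0.116149 + 0.306038 = 0.189889.
Q̄ = (S_0/π) × [bracket] = (1361/π) × 0.189889 = 82.26 W/m².

Q̄ ≈ 82.3 W/m²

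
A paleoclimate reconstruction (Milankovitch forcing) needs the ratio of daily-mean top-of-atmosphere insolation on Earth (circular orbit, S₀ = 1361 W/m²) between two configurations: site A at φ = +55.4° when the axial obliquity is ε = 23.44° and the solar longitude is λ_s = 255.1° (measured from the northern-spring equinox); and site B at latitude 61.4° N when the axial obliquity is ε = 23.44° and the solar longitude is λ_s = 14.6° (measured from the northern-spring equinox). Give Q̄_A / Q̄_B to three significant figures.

— Configuration A (φ=+55.4°):
Solar declination: sin δ = sin ε · sin λ_s = sin 23.44° × sin 255.1° = -0.38441, so δ = -22.607°.
cos H₀ = −tan(+55.4°) tan(-22.607°) = 0.6036, H₀ = 0.9228 rad.
Bracket: H₀ sin φ sin δ + cos φ cos δ sin H₀ = 0.9228×0.82314×-0.38441 + 0.56784×0.92316×0.79727 = -0.291995 + 0.417935 = 0.125940.
Q̄ = (S₀/π) × [bracket] = (1361/π) × 0.125940 = 54.560 W/m².
— Configuration B (φ=+61.4°):
Solar declination: sin δ = sin ε · sin λ_s = sin 23.44° × sin 14.6° = 0.10027, so δ = +5.755°.
cos H₀ = −tan(+61.4°) tan(+5.755°) = -0.1848, H₀ = 1.7567 rad.
Bracket: H₀ sin φ sin δ + cos φ cos δ sin H₀ = 1.7567×0.87798×0.10027 + 0.47869×0.99496×0.98277 = 0.154651 + 0.468071 = 0.622722.
Q̄ = (S₀/π) × [bracket] = (1361/π) × 0.622722 = 269.78 W/m².
Ratio Q̄_A / Q̄_B = 54.560 / 269.78 = 0.2022.

Q̄_A / Q̄_B ≈ 0.202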